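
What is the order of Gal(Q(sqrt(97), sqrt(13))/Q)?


The 2 square roots of distinct primes are multiplicatively independent over Q,
so [K:Q] = 2^2 and Gal(K/Q) is isomorphic to (Z/2Z)^2.
|Gal| = 2^2 = 4

4


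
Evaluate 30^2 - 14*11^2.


x^2 - d*y^2
= 30^2 - 14*11^2
= 900 - 1694
= -794

-794


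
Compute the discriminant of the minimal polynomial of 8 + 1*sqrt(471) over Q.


The element 8 + 1*sqrt(471) has minimal polynomial:
x^2 - 16*x - 407
Discriminant = (-16)^2 - 4*(-407)
= 256 + 1628
= 1884

1884


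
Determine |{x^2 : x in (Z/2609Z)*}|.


For prime p, the number of non-zero quadratic residues is (p-1)/2.
= (2609-1)/2
= 1304

1304


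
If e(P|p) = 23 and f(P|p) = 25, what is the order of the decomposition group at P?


|D_P| = e * f
= 23 * 25
= 575

575


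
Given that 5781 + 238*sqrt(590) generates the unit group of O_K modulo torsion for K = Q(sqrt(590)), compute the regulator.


epsilon = 5781 + 238*sqrt(590)
= 11561.9999
R = ln(11561.9999)
= 9.3555

9.3555


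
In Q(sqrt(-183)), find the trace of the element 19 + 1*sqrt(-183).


Tr(a + b*sqrt(d)) = (a + b*sqrt(d)) + (a - b*sqrt(d)) = 2a
= 2 * (19)
= 38

38


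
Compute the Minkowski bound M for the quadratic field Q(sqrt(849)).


d = 849, d mod 4 = 1, so disc(K) = d = 849; |disc(K)| = 849
Real quadratic field, so n = 2, s = r2 = 0, r1 = 2
M = (n!/n^n) * (4/pi)^s * sqrt(|disc(K)|) = (2!/2^2) * (4/pi)^0 * sqrt(849)
= 0.5 * 1.000000 * 29.137605
= 14.5688

14.5688


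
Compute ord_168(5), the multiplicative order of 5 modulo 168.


We want ord_168(5), the smallest k >= 1 with 5^k = 1 mod 168.
n = 168 = 2^3 * 3 * 7, phi(168) = 48; the order divides phi(n).
Divisors of 48: 1, 2, 3, 4, 6, 8, 12, 16, 24, 48
Repeated squaring mod 168: 5^1 = 5, 5^2 = 25, 5^4 = 121, 5^8 = 25, 5^16 = 121, 5^32 = 25
Test divisors in increasing order:
  k=1: 5^1 = 5 mod 168
  k=2: 5^2 = 25 mod 168
  k=3: 5^3 = 25 * 5 = 125 mod 168
  k=4: 5^4 = 121 mod 168
  k=6: 5^6 = 121 * 25 = 1 mod 168  <- first divisor giving 1
Order = 6

6


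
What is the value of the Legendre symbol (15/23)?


p = 23 is prime, so compute (15/23) with the reciprocity algorithm (Jacobi-symbol steps: pull out 2s via (2/n), flip via reciprocity, reduce):
  reciprocity: (15/23) -> -(23/15)
  reduce: (8/15)
  pull out 2: (2/15) = +1  (since 15 mod 8 = 7)
  pull out 2: (2/15) = +1  (since 15 mod 8 = 7)
  pull out 2: (2/15) = +1  (since 15 mod 8 = 7)
  (1/15) = 1
Product of signs = -1
(15/23) = -1

-1


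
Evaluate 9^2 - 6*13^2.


x^2 - d*y^2
= 9^2 - 6*13^2
= 81 - 1014
= -933

-933


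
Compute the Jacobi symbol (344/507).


Compute (344/507) via quadratic reciprocity:
  pull out 2: (2/507) = -1  (since 507 mod 8 = 3)
  pull out 2: (2/507) = -1  (since 507 mod 8 = 3)
  pull out 2: (2/507) = -1  (since 507 mod 8 = 3)
  reciprocity: (43/507) -> -(507/43)
  reduce: (34/43)
  pull out 2: (2/43) = -1  (since 43 mod 8 = 3)
  reciprocity: (17/43) -> +(43/17)
  reduce: (9/17)
  reciprocity: (9/17) -> +(17/9)
  reduce: (8/9)
  pull out 2: (2/9) = +1  (since 9 mod 8 = 1)
  pull out 2: (2/9) = +1  (since 9 mod 8 = 1)
  pull out 2: (2/9) = +1  (since 9 mod 8 = 1)
  (1/9) = 1
Product of signs = -1

-1


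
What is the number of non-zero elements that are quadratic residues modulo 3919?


For prime p, the number of non-zero quadratic residues is (p-1)/2.
= (3919-1)/2
= 1959

1959


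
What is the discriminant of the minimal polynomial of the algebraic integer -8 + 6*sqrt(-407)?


The element -8 + 6*sqrt(-407) has minimal polynomial:
x^2 + 16*x + 14716
Discriminant = (16)^2 - 4*(14716)
= 256 - 58864
= -58608

-58608


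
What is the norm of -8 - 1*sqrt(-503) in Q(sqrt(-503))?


N(a + b*sqrt(d)) = a^2 - d*b^2
= (-8)^2 - (-503)*(-1)^2
= 64 + 503
= 567

567


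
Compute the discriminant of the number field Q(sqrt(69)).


For K = Q(sqrt(d)) with d squarefree: disc(K) = d if d = 1 mod 4, and disc(K) = 4d if d = 2 or 3 mod 4.
Here d = 69, and d mod 4 = 1.
d = 1 mod 4 (O_K = Z[(1+sqrt(d))/2]), so disc(K) = d = 69

69


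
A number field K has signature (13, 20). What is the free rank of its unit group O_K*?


By Dirichlet's unit theorem:
rank = r1 + r2 - 1
= 13 + 20 - 1
= 32

32


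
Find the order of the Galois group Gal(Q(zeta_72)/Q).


|Gal(Q(zeta_72)/Q)| = phi(72)
= 24

24


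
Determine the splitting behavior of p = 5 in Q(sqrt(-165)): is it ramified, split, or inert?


K = Q(sqrt(-165)). Since d mod 4 = 3, disc(K) = -660.
Check p | disc: -660 mod 5 = 0.
p divides disc, so p ramifies: (p) = P^2 with e=2, f=1, g=1.
Therefore p is ramified.

ramified


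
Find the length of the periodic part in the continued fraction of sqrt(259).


Run the CF algorithm for sqrt(259).
a_0 = floor(sqrt(259)) = 16; set m_0=0, q_0=1.
Recurrence: m' = q*a - m,  q' = (d - m'^2)/q,  a' = floor((a_0 + m')/q').
  step 1: m=16, q=3, a=10
  step 2: m=14, q=21, a=1
  step 3: m=7, q=10, a=2
  step 4: m=13, q=9, a=3
  step 5: m=14, q=7, a=4
  step 6: m=14, q=9, a=3
  step 7: m=13, q=10, a=2
  step 8: m=7, q=21, a=1
  step 9: m=14, q=3, a=10
  step 10: m=16, q=1, a=32
a_10 = 2*a_0 = 32, so the period closes here.
sqrt(259) = [16; 10, 1, 2, 3, 4, 3, 2, 1, 10, 32]
Period length = 10

10


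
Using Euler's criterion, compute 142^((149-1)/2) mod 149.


p = 149 is prime and the exponent is (p-1)/2 = 74, so by Euler's criterion 142^74 = (142/149) = +1 or -1 mod 149.
Compute by square-and-multiply:
  74 = 64 + 8 + 2 (binary 1001010)
  Repeated squaring mod 149: 142^1 = 142, 142^2 = 49, 142^4 = 17, 142^8 = 140, 142^16 = 81, 142^32 = 5, 142^64 = 25
  142^74 = 142^64 * 142^8 * 142^2 = 25 * 140 * 49 mod 149
    25 * 140 = 3500 = 73 mod 149
    73 * 49 = 3577 = 1 mod 149
  142^74 = 1 mod 149
Result 1: 142 is a quadratic residue mod 149.
142^74 mod 149 = 1

1


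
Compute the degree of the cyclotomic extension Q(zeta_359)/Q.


The degree equals Euler's totient phi(359).
359 = 359
phi(359) = 358

358


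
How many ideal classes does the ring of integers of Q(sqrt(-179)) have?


K = Q(sqrt(-179)). d mod 4 = 1, so D = disc(K) = d = -179
h(K) equals the number of primitive reduced positive-definite forms (a, b, c) = a*x^2 + b*x*y + c*y^2 with b^2 - 4ac = D,
where reduced means |b| <= a <= c, with b >= 0 whenever |b| = a or a = c, and primitive means gcd(a, b, c) = 1.
Reduced forces 3a^2 <= |D| = 179, so 1 <= a <= 7; b must have the parity of D, and c = (b^2 - D)/(4a) must be an integer >= a.
Enumerate a = 1..7, b in [-a, a]:
  a=1: (1, 1, 45)  [1]
  a=2: none
  a=3: (3, -1, 15), (3, 1, 15)  [2]
  a=4: none
  a=5: (5, -1, 9), (5, 1, 9)  [2]
  a=6..7: none
Total reduced forms: 1 + 2 + 2 = 5
h = 5

5


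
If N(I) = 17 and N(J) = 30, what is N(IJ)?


N(IJ) = N(I) * N(J)
= 17 * 30
= 510

510


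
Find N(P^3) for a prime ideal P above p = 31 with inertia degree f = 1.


N(P^a) = p^(a*f)
= 31^(3*1)
= 31^3
= 29791

29791


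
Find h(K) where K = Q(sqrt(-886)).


K = Q(sqrt(-886)). d mod 4 = 2, so D = disc(K) = 4d = -3544
h(K) equals the number of primitive reduced positive-definite forms (a, b, c) = a*x^2 + b*x*y + c*y^2 with b^2 - 4ac = D,
where reduced means |b| <= a <= c, with b >= 0 whenever |b| = a or a = c, and primitive means gcd(a, b, c) = 1.
Reduced forces 3a^2 <= |D| = 3544, so 1 <= a <= 34; b must have the parity of D, and c = (b^2 - D)/(4a) must be an integer >= a.
Enumerate a = 1..34, b in [-a, a]:
  a=1: (1, 0, 886)  [1]
  a=2: (2, 0, 443)  [1]
  a=3..4: none
  a=5: (5, -4, 178), (5, 4, 178)  [2]
  a=6..9: none
  a=10: (10, -4, 89), (10, 4, 89)  [2]
  a=11: (11, -8, 82), (11, 8, 82)  [2]
  a=12..16: none
  a=17: (17, -14, 55), (17, 14, 55)  [2]
  a=18: none
  a=19: (19, -16, 50), (19, 16, 50)  [2]
  a=20..21: none
  a=22: (22, -8, 41), (22, 8, 41)  [2]
  a=23..24: none
  a=25: (25, -16, 38), (25, 16, 38)  [2]
  a=26..28: none
  a=29: (29, -20, 34), (29, 20, 34)  [2]
  a=30..34: none
Total reduced forms: 1 + 1 + 2 + 2 + 2 + 2 + 2 + 2 + 2 + 2 = 18
h = 18

18


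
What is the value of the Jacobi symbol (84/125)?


Compute (84/125) via quadratic reciprocity:
  pull out 2: (2/125) = -1  (since 125 mod 8 = 5)
  pull out 2: (2/125) = -1  (since 125 mod 8 = 5)
  reciprocity: (21/125) -> +(125/21)
  reduce: (20/21)
  pull out 2: (2/21) = -1  (since 21 mod 8 = 5)
  pull out 2: (2/21) = -1  (since 21 mod 8 = 5)
  reciprocity: (5/21) -> +(21/5)
  reduce: (1/5)
  (1/5) = 1
Product of signs = 1

1


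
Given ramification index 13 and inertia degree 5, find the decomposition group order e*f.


|D_P| = e * f
= 13 * 5
= 65

65


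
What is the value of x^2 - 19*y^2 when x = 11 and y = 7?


x^2 - d*y^2
= 11^2 - 19*7^2
= 121 - 931
= -810

-810


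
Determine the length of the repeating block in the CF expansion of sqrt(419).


Run the CF algorithm for sqrt(419).
a_0 = floor(sqrt(419)) = 20; set m_0=0, q_0=1.
Recurrence: m' = q*a - m,  q' = (d - m'^2)/q,  a' = floor((a_0 + m')/q').
  step 1: m=20, q=19, a=2
  step 2: m=18, q=5, a=7
  step 3: m=17, q=26, a=1
  step 4: m=9, q=13, a=2
  step 5: m=17, q=10, a=3
  step 6: m=13, q=25, a=1
  step 7: m=12, q=11, a=2
  step 8: m=10, q=29, a=1
  step 9: m=19, q=2, a=19
  step 10: m=19, q=29, a=1
  step 11: m=10, q=11, a=2
  step 12: m=12, q=25, a=1
  step 13: m=13, q=10, a=3
  step 14: m=17, q=13, a=2
  step 15: m=9, q=26, a=1
  step 16: m=17, q=5, a=7
  step 17: m=18, q=19, a=2
  step 18: m=20, q=1, a=40
a_18 = 2*a_0 = 40, so the period closes here.
sqrt(419) = [20; 2, 7, 1, 2, 3, 1, 2, 1, 19, 1, 2, 1, 3, 2, 1, 7, 2, 40]
Period length = 18

18


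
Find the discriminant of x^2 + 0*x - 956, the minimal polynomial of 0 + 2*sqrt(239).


The element 0 + 2*sqrt(239) has minimal polynomial:
x^2 + 0*x - 956
Discriminant = (0)^2 - 4*(-956)
= 0 + 3824
= 3824

3824


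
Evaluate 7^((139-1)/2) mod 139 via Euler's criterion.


p = 139 is prime and the exponent is (p-1)/2 = 69, so by Euler's criterion 7^69 = (7/139) = +1 or -1 mod 139.
Compute by square-and-multiply:
  69 = 64 + 4 + 1 (binary 1000101)
  Repeated squaring mod 139: 7^1 = 7, 7^2 = 49, 7^4 = 38, 7^8 = 54, 7^16 = 136, 7^32 = 9, 7^64 = 81
  7^69 = 7^64 * 7^4 * 7^1 = 81 * 38 * 7 mod 139
    81 * 38 = 3078 = 20 mod 139
    20 * 7 = 140 = 1 mod 139
  7^69 = 1 mod 139
Result 1: 7 is a quadratic residue mod 139.
7^69 mod 139 = 1

1


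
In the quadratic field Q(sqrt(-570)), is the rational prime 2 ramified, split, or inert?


K = Q(sqrt(-570)). Since d mod 4 = 2, disc(K) = -2280.
Check p | disc: -2280 mod 2 = 0.
p divides disc, so p ramifies: (p) = P^2 with e=2, f=1, g=1.
Therefore p is ramified.

ramified


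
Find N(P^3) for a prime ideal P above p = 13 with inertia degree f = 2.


N(P^a) = p^(a*f)
= 13^(3*2)
= 13^6
= 4826809

4826809


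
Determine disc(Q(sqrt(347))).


For K = Q(sqrt(d)) with d squarefree: disc(K) = d if d = 1 mod 4, and disc(K) = 4d if d = 2 or 3 mod 4.
Here d = 347, and d mod 4 = 3.
d = 3 mod 4, not 1 (O_K = Z[sqrt(d)]), so disc(K) = 4d = 4 * (347) = 1388

1388


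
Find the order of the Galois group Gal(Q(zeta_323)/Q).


|Gal(Q(zeta_323)/Q)| = phi(323)
= 288

288


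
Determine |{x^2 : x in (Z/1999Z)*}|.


For prime p, the number of non-zero quadratic residues is (p-1)/2.
= (1999-1)/2
= 999

999


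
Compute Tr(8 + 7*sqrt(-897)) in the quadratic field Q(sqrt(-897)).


Tr(a + b*sqrt(d)) = (a + b*sqrt(d)) + (a - b*sqrt(d)) = 2a
= 2 * (8)
= 16

16


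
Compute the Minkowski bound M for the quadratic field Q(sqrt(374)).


d = 374, d mod 4 = 2, so disc(K) = 4d = 1496; |disc(K)| = 1496
Real quadratic field, so n = 2, s = r2 = 0, r1 = 2
M = (n!/n^n) * (4/pi)^s * sqrt(|disc(K)|) = (2!/2^2) * (4/pi)^0 * sqrt(1496)
= 0.5 * 1.000000 * 38.678159
= 19.3391

19.3391


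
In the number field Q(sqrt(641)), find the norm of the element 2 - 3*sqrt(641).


N(a + b*sqrt(d)) = a^2 - d*b^2
= (2)^2 - (641)*(-3)^2
= 4 - 5769
= -5765

-5765


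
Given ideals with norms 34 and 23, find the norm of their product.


N(IJ) = N(I) * N(J)
= 34 * 23
= 782

782


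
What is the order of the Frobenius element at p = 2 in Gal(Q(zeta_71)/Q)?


The Frobenius at p in Gal(Q(zeta_n)/Q) = (Z/nZ)* is the class of p, so its order is ord_71(2), the smallest k >= 1 with 2^k = 1 mod 71.
n = 71 = 71, phi(71) = 70; the order divides phi(n).
Divisors of 70: 1, 2, 5, 7, 10, 14, 35, 70
Repeated squaring mod 71: 2^1 = 2, 2^2 = 4, 2^4 = 16, 2^8 = 43, 2^16 = 3, 2^32 = 9, 2^64 = 10
Test divisors in increasing order:
  k=1: 2^1 = 2 mod 71
  k=2: 2^2 = 4 mod 71
  k=5: 2^5 = 16 * 2 = 32 mod 71
  k=7: 2^7 = 16 * 4 * 2 = 57 mod 71
  k=10: 2^10 = 43 * 4 = 30 mod 71
  k=14: 2^14 = 43 * 16 * 4 = 54 mod 71
  k=35: 2^35 = 9 * 4 * 2 = 1 mod 71  <- first divisor giving 1
Order = 35

35


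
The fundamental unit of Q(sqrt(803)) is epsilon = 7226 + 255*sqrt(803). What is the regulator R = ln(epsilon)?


epsilon = 7226 + 255*sqrt(803)
= 14451.9999
R = ln(14451.9999)
= 9.5786

9.5786


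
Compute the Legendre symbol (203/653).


p = 653 is prime, so compute (203/653) with the reciprocity algorithm (Jacobi-symbol steps: pull out 2s via (2/n), flip via reciprocity, reduce):
  reciprocity: (203/653) -> +(653/203)
  reduce: (44/203)
  pull out 2: (2/203) = -1  (since 203 mod 8 = 3)
  pull out 2: (2/203) = -1  (since 203 mod 8 = 3)
  reciprocity: (11/203) -> -(203/11)
  reduce: (5/11)
  reciprocity: (5/11) -> +(11/5)
  reduce: (1/5)
  (1/5) = 1
Product of signs = -1
(203/653) = -1

-1


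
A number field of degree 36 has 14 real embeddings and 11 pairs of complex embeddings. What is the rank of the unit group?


By Dirichlet's unit theorem:
rank = r1 + r2 - 1
= 14 + 11 - 1
= 24

24


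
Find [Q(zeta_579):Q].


The degree equals Euler's totient phi(579).
579 = 3 * 193
phi(579) = 384

384


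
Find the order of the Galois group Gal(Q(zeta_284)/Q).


|Gal(Q(zeta_284)/Q)| = phi(284)
= 140

140


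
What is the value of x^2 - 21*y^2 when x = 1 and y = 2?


x^2 - d*y^2
= 1^2 - 21*2^2
= 1 - 84
= -83

-83


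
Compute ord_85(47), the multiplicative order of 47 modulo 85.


We want ord_85(47), the smallest k >= 1 with 47^k = 1 mod 85.
n = 85 = 5 * 17, phi(85) = 64; the order divides phi(n).
Divisors of 64: 1, 2, 4, 8, 16, 32, 64
Repeated squaring mod 85: 47^1 = 47, 47^2 = 84, 47^4 = 1, 47^8 = 1, 47^16 = 1, 47^32 = 1, 47^64 = 1
Test divisors in increasing order:
  k=1: 47^1 = 47 mod 85
  k=2: 47^2 = 84 mod 85
  k=4: 47^4 = 1 mod 85  <- first divisor giving 1
Order = 4

4


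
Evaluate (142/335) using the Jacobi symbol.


Compute (142/335) via quadratic reciprocity:
  pull out 2: (2/335) = +1  (since 335 mod 8 = 7)
  reciprocity: (71/335) -> -(335/71)
  reduce: (51/71)
  reciprocity: (51/71) -> -(71/51)
  reduce: (20/51)
  pull out 2: (2/51) = -1  (since 51 mod 8 = 3)
  pull out 2: (2/51) = -1  (since 51 mod 8 = 3)
  reciprocity: (5/51) -> +(51/5)
  reduce: (1/5)
  (1/5) = 1
Product of signs = 1

1


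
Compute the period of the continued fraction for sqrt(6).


Run the CF algorithm for sqrt(6).
a_0 = floor(sqrt(6)) = 2; set m_0=0, q_0=1.
Recurrence: m' = q*a - m,  q' = (d - m'^2)/q,  a' = floor((a_0 + m')/q').
  step 1: m=2, q=2, a=2
  step 2: m=2, q=1, a=4
a_2 = 2*a_0 = 4, so the period closes here.
sqrt(6) = [2; 2, 4]
Period length = 2

2


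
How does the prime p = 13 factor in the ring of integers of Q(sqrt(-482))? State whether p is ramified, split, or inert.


K = Q(sqrt(-482)). Since d mod 4 = 2, disc(K) = -1928.
Check p | disc: -1928 mod 13 = 9.
p does not divide disc. Compute Legendre symbol (d/p):
12^((13-1)/2) mod 13 = 1
(d/p) = 1, so p splits: (p) = P*P' with e=1, f=1, g=2.
Therefore p is split.

split


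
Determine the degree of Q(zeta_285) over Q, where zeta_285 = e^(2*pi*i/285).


The degree equals Euler's totient phi(285).
285 = 3 * 5 * 19
phi(285) = 144

144


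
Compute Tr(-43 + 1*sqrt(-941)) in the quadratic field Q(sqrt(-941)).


Tr(a + b*sqrt(d)) = (a + b*sqrt(d)) + (a - b*sqrt(d)) = 2a
= 2 * (-43)
= -86

-86


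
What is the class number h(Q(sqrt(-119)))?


K = Q(sqrt(-119)). d mod 4 = 1, so D = disc(K) = d = -119
h(K) equals the number of primitive reduced positive-definite forms (a, b, c) = a*x^2 + b*x*y + c*y^2 with b^2 - 4ac = D,
where reduced means |b| <= a <= c, with b >= 0 whenever |b| = a or a = c, and primitive means gcd(a, b, c) = 1.
Reduced forces 3a^2 <= |D| = 119, so 1 <= a <= 6; b must have the parity of D, and c = (b^2 - D)/(4a) must be an integer >= a.
Enumerate a = 1..6, b in [-a, a]:
  a=1: (1, 1, 30)  [1]
  a=2: (2, -1, 15), (2, 1, 15)  [2]
  a=3: (3, -1, 10), (3, 1, 10)  [2]
  a=4: (4, -3, 8), (4, 3, 8)  [2]
  a=5: (5, -1, 6), (5, 1, 6)  [2]
  a=6: (6, 5, 6)  [1]
Total reduced forms: 1 + 2 + 2 + 2 + 2 + 1 = 10
h = 10

10


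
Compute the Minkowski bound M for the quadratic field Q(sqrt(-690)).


d = -690, d mod 4 = 2, so disc(K) = 4d = -2760; |disc(K)| = 2760
Imaginary quadratic field, so n = 2, s = r2 = 1, r1 = 0
M = (n!/n^n) * (4/pi)^s * sqrt(|disc(K)|) = (2!/2^2) * (4/pi)^1 * sqrt(2760)
= 0.5 * 1.273240 * 52.535702
= 33.4453

33.4453


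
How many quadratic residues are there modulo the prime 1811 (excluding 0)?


For prime p, the number of non-zero quadratic residues is (p-1)/2.
= (1811-1)/2
= 905

905


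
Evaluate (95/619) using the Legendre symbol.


p = 619 is prime, so compute (95/619) with the reciprocity algorithm (Jacobi-symbol steps: pull out 2s via (2/n), flip via reciprocity, reduce):
  reciprocity: (95/619) -> -(619/95)
  reduce: (49/95)
  reciprocity: (49/95) -> +(95/49)
  reduce: (46/49)
  pull out 2: (2/49) = +1  (since 49 mod 8 = 1)
  reciprocity: (23/49) -> +(49/23)
  reduce: (3/23)
  reciprocity: (3/23) -> -(23/3)
  reduce: (2/3)
  pull out 2: (2/3) = -1  (since 3 mod 8 = 3)
  (1/3) = 1
Product of signs = -1
(95/619) = -1

-1


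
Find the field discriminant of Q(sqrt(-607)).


For K = Q(sqrt(d)) with d squarefree: disc(K) = d if d = 1 mod 4, and disc(K) = 4d if d = 2 or 3 mod 4.
Here d = -607, and d mod 4 = 1.
d = 1 mod 4 (O_K = Z[(1+sqrt(d))/2]), so disc(K) = d = -607

-607


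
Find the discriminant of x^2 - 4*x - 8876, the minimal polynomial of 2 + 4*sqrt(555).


The element 2 + 4*sqrt(555) has minimal polynomial:
x^2 - 4*x - 8876
Discriminant = (-4)^2 - 4*(-8876)
= 16 + 35504
= 35520

35520


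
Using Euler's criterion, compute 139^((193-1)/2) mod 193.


p = 193 is prime and the exponent is (p-1)/2 = 96, so by Euler's criterion 139^96 = (139/193) = +1 or -1 mod 193.
Compute by square-and-multiply:
  96 = 64 + 32 (binary 1100000)
  Repeated squaring mod 193: 139^1 = 139, 139^2 = 21, 139^4 = 55, 139^8 = 130, 139^16 = 109, 139^32 = 108, 139^64 = 84
  139^96 = 139^64 * 139^32 = 84 * 108 mod 193
    84 * 108 = 9072 = 1 mod 193
  139^96 = 1 mod 193
Result 1: 139 is a quadratic residue mod 193.
139^96 mod 193 = 1

1


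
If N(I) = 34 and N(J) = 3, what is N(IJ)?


N(IJ) = N(I) * N(J)
= 34 * 3
= 102

102


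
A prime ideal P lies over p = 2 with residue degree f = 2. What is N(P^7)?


N(P^a) = p^(a*f)
= 2^(7*2)
= 2^14
= 16384

16384


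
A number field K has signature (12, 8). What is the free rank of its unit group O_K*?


By Dirichlet's unit theorem:
rank = r1 + r2 - 1
= 12 + 8 - 1
= 19

19


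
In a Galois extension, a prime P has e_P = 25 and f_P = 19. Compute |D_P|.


|D_P| = e * f
= 25 * 19
= 475

475


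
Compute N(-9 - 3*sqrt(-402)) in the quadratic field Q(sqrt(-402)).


N(a + b*sqrt(d)) = a^2 - d*b^2
= (-9)^2 - (-402)*(-3)^2
= 81 + 3618
= 3699

3699


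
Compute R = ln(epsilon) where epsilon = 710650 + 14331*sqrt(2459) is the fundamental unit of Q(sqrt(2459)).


epsilon = 710650 + 14331*sqrt(2459)
= 1.4213e+06
R = ln(1.4213e+06)
= 14.1671

14.1671


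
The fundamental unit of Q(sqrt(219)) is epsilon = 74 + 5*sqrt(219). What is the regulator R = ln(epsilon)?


epsilon = 74 + 5*sqrt(219)
= 147.9932
R = ln(147.9932)
= 4.9972

4.9972


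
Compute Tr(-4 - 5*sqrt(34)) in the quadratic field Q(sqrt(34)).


Tr(a + b*sqrt(d)) = (a + b*sqrt(d)) + (a - b*sqrt(d)) = 2a
= 2 * (-4)
= -8

-8


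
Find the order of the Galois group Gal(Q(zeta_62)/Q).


|Gal(Q(zeta_62)/Q)| = phi(62)
= 30

30


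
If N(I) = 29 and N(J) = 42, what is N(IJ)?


N(IJ) = N(I) * N(J)
= 29 * 42
= 1218

1218


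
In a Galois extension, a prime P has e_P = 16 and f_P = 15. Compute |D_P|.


|D_P| = e * f
= 16 * 15
= 240

240


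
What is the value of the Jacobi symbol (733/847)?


Compute (733/847) via quadratic reciprocity:
  reciprocity: (733/847) -> +(847/733)
  reduce: (114/733)
  pull out 2: (2/733) = -1  (since 733 mod 8 = 5)
  reciprocity: (57/733) -> +(733/57)
  reduce: (49/57)
  reciprocity: (49/57) -> +(57/49)
  reduce: (8/49)
  pull out 2: (2/49) = +1  (since 49 mod 8 = 1)
  pull out 2: (2/49) = +1  (since 49 mod 8 = 1)
  pull out 2: (2/49) = +1  (since 49 mod 8 = 1)
  (1/49) = 1
Product of signs = -1

-1


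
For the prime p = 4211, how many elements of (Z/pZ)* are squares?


For prime p, the number of non-zero quadratic residues is (p-1)/2.
= (4211-1)/2
= 2105

2105


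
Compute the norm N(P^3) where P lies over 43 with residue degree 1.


N(P^a) = p^(a*f)
= 43^(3*1)
= 43^3
= 79507

79507


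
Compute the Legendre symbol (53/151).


p = 151 is prime, so compute (53/151) with the reciprocity algorithm (Jacobi-symbol steps: pull out 2s via (2/n), flip via reciprocity, reduce):
  reciprocity: (53/151) -> +(151/53)
  reduce: (45/53)
  reciprocity: (45/53) -> +(53/45)
  reduce: (8/45)
  pull out 2: (2/45) = -1  (since 45 mod 8 = 5)
  pull out 2: (2/45) = -1  (since 45 mod 8 = 5)
  pull out 2: (2/45) = -1  (since 45 mod 8 = 5)
  (1/45) = 1
Product of signs = -1
(53/151) = -1

-1


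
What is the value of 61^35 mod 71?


p = 71 is prime and the exponent is (p-1)/2 = 35, so by Euler's criterion 61^35 = (61/71) = +1 or -1 mod 71.
Compute by square-and-multiply:
  35 = 32 + 2 + 1 (binary 100011)
  Repeated squaring mod 71: 61^1 = 61, 61^2 = 29, 61^4 = 60, 61^8 = 50, 61^16 = 15, 61^32 = 12
  61^35 = 61^32 * 61^2 * 61^1 = 12 * 29 * 61 mod 71
    12 * 29 = 348 = 64 mod 71
    64 * 61 = 3904 = 70 mod 71
  61^35 = 70 mod 71
Result 70 = p - 1 = -1 mod 71: 61 is a quadratic non-residue mod 71. As a residue in [0, p-1] the value is 70.
61^35 mod 71 = 70

70


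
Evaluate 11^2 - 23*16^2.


x^2 - d*y^2
= 11^2 - 23*16^2
= 121 - 5888
= -5767

-5767


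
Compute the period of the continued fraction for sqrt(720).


Run the CF algorithm for sqrt(720).
a_0 = floor(sqrt(720)) = 26; set m_0=0, q_0=1.
Recurrence: m' = q*a - m,  q' = (d - m'^2)/q,  a' = floor((a_0 + m')/q').
  step 1: m=26, q=44, a=1
  step 2: m=18, q=9, a=4
  step 3: m=18, q=44, a=1
  step 4: m=26, q=1, a=52
a_4 = 2*a_0 = 52, so the period closes here.
sqrt(720) = [26; 1, 4, 1, 52]
Period length = 4

4


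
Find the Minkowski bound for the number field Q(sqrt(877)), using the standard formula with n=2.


d = 877, d mod 4 = 1, so disc(K) = d = 877; |disc(K)| = 877
Real quadratic field, so n = 2, s = r2 = 0, r1 = 2
M = (n!/n^n) * (4/pi)^s * sqrt(|disc(K)|) = (2!/2^2) * (4/pi)^0 * sqrt(877)
= 0.5 * 1.000000 * 29.614186
= 14.8071

14.8071


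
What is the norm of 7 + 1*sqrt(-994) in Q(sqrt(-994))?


N(a + b*sqrt(d)) = a^2 - d*b^2
= (7)^2 - (-994)*(1)^2
= 49 + 994
= 1043

1043


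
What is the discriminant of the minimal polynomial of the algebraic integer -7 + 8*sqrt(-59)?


The element -7 + 8*sqrt(-59) has minimal polynomial:
x^2 + 14*x + 3825
Discriminant = (14)^2 - 4*(3825)
= 196 - 15300
= -15104

-15104


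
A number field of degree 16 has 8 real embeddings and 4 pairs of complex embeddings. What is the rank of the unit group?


By Dirichlet's unit theorem:
rank = r1 + r2 - 1
= 8 + 4 - 1
= 11

11


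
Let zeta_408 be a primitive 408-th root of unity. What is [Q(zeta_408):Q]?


The degree equals Euler's totient phi(408).
408 = 2^3 * 3 * 17
phi(408) = 128

128


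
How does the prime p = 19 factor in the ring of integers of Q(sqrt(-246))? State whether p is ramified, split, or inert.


K = Q(sqrt(-246)). Since d mod 4 = 2, disc(K) = -984.
Check p | disc: -984 mod 19 = 4.
p does not divide disc. Compute Legendre symbol (d/p):
1^((19-1)/2) mod 19 = 1
(d/p) = 1, so p splits: (p) = P*P' with e=1, f=1, g=2.
Therefore p is split.

split


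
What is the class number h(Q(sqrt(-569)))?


K = Q(sqrt(-569)). d mod 4 = 3, so D = disc(K) = 4d = -2276
h(K) equals the number of primitive reduced positive-definite forms (a, b, c) = a*x^2 + b*x*y + c*y^2 with b^2 - 4ac = D,
where reduced means |b| <= a <= c, with b >= 0 whenever |b| = a or a = c, and primitive means gcd(a, b, c) = 1.
Reduced forces 3a^2 <= |D| = 2276, so 1 <= a <= 27; b must have the parity of D, and c = (b^2 - D)/(4a) must be an integer >= a.
Enumerate a = 1..27, b in [-a, a]:
  a=1: (1, 0, 569)  [1]
  a=2: (2, 2, 285)  [1]
  a=3: (3, -2, 190), (3, 2, 190)  [2]
  a=4: none
  a=5: (5, -2, 114), (5, 2, 114)  [2]
  a=6: (6, -2, 95), (6, 2, 95)  [2]
  a=7..8: none
  a=9: (9, -8, 65), (9, 8, 65)  [2]
  a=10: (10, -2, 57), (10, 2, 57)  [2]
  a=11: (11, -10, 54), (11, 10, 54)  [2]
  a=12: none
  a=13: (13, -8, 45), (13, 8, 45)  [2]
  a=14: none
  a=15: (15, -8, 39), (15, -2, 38), (15, 2, 38), (15, 8, 39)  [4]
  a=16: none
  a=17: (17, -6, 34), (17, 6, 34)  [2]
  a=18: (18, -10, 33), (18, 10, 33)  [2]
  a=19: (19, -2, 30), (19, 2, 30)  [2]
  a=20..21: none
  a=22: (22, -10, 27), (22, 10, 27)  [2]
  a=23: (23, -22, 30), (23, 22, 30)  [2]
  a=24: none
  a=25: (25, -18, 26), (25, 18, 26)  [2]
  a=26..27: none
Total reduced forms: 1 + 1 + 2 + 2 + 2 + 2 + 2 + 2 + 2 + 4 + 2 + 2 + 2 + 2 + 2 + 2 = 32
h = 32

32


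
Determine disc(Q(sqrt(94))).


For K = Q(sqrt(d)) with d squarefree: disc(K) = d if d = 1 mod 4, and disc(K) = 4d if d = 2 or 3 mod 4.
Here d = 94, and d mod 4 = 2.
d = 2 mod 4, not 1 (O_K = Z[sqrt(d)]), so disc(K) = 4d = 4 * (94) = 376

376


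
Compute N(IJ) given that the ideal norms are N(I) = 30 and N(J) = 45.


N(IJ) = N(I) * N(J)
= 30 * 45
= 1350

1350


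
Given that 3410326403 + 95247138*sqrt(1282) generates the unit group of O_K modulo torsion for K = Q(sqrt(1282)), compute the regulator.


epsilon = 3410326403 + 95247138*sqrt(1282)
= 6.8207e+09
R = ln(6.8207e+09)
= 22.6432

22.6432


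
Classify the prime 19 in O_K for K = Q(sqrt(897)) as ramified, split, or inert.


K = Q(sqrt(897)). Since d mod 4 = 1, disc(K) = 897.
Check p | disc: 897 mod 19 = 4.
p does not divide disc. Compute Legendre symbol (d/p):
4^((19-1)/2) mod 19 = 1
(d/p) = 1, so p splits: (p) = P*P' with e=1, f=1, g=2.
Therefore p is split.

split


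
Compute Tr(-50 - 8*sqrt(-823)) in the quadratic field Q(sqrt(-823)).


Tr(a + b*sqrt(d)) = (a + b*sqrt(d)) + (a - b*sqrt(d)) = 2a
= 2 * (-50)
= -100

-100


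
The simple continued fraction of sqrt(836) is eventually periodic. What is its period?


Run the CF algorithm for sqrt(836).
a_0 = floor(sqrt(836)) = 28; set m_0=0, q_0=1.
Recurrence: m' = q*a - m,  q' = (d - m'^2)/q,  a' = floor((a_0 + m')/q').
  step 1: m=28, q=52, a=1
  step 2: m=24, q=5, a=10
  step 3: m=26, q=32, a=1
  step 4: m=6, q=25, a=1
  step 5: m=19, q=19, a=2
  step 6: m=19, q=25, a=1
  step 7: m=6, q=32, a=1
  step 8: m=26, q=5, a=10
  step 9: m=24, q=52, a=1
  step 10: m=28, q=1, a=56
a_10 = 2*a_0 = 56, so the period closes here.
sqrt(836) = [28; 1, 10, 1, 1, 2, 1, 1, 10, 1, 56]
Period length = 10

10


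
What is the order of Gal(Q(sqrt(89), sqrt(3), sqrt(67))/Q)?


The 3 square roots of distinct primes are multiplicatively independent over Q,
so [K:Q] = 2^3 and Gal(K/Q) is isomorphic to (Z/2Z)^3.
|Gal| = 2^3 = 8

8


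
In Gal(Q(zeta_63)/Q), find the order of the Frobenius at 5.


The Frobenius at p in Gal(Q(zeta_n)/Q) = (Z/nZ)* is the class of p, so its order is ord_63(5), the smallest k >= 1 with 5^k = 1 mod 63.
n = 63 = 3^2 * 7, phi(63) = 36; the order divides phi(n).
Divisors of 36: 1, 2, 3, 4, 6, 9, 12, 18, 36
Repeated squaring mod 63: 5^1 = 5, 5^2 = 25, 5^4 = 58, 5^8 = 25, 5^16 = 58, 5^32 = 25
Test divisors in increasing order:
  k=1: 5^1 = 5 mod 63
  k=2: 5^2 = 25 mod 63
  k=3: 5^3 = 25 * 5 = 62 mod 63
  k=4: 5^4 = 58 mod 63
  k=6: 5^6 = 58 * 25 = 1 mod 63  <- first divisor giving 1
Order = 6

6


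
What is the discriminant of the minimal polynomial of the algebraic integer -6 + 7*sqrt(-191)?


The element -6 + 7*sqrt(-191) has minimal polynomial:
x^2 + 12*x + 9395
Discriminant = (12)^2 - 4*(9395)
= 144 - 37580
= -37436

-37436


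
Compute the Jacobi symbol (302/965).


Compute (302/965) via quadratic reciprocity:
  pull out 2: (2/965) = -1  (since 965 mod 8 = 5)
  reciprocity: (151/965) -> +(965/151)
  reduce: (59/151)
  reciprocity: (59/151) -> -(151/59)
  reduce: (33/59)
  reciprocity: (33/59) -> +(59/33)
  reduce: (26/33)
  pull out 2: (2/33) = +1  (since 33 mod 8 = 1)
  reciprocity: (13/33) -> +(33/13)
  reduce: (7/13)
  reciprocity: (7/13) -> +(13/7)
  reduce: (6/7)
  pull out 2: (2/7) = +1  (since 7 mod 8 = 7)
  reciprocity: (3/7) -> -(7/3)
  reduce: (1/3)
  (1/3) = 1
Product of signs = -1

-1


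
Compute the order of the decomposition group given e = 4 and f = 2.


|D_P| = e * f
= 4 * 2
= 8

8


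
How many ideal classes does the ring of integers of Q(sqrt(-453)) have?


K = Q(sqrt(-453)). d mod 4 = 3, so D = disc(K) = 4d = -1812
h(K) equals the number of primitive reduced positive-definite forms (a, b, c) = a*x^2 + b*x*y + c*y^2 with b^2 - 4ac = D,
where reduced means |b| <= a <= c, with b >= 0 whenever |b| = a or a = c, and primitive means gcd(a, b, c) = 1.
Reduced forces 3a^2 <= |D| = 1812, so 1 <= a <= 24; b must have the parity of D, and c = (b^2 - D)/(4a) must be an integer >= a.
Enumerate a = 1..24, b in [-a, a]:
  a=1: (1, 0, 453)  [1]
  a=2: (2, 2, 227)  [1]
  a=3: (3, 0, 151)  [1]
  a=4..5: none
  a=6: (6, 6, 77)  [1]
  a=7: (7, -6, 66), (7, 6, 66)  [2]
  a=8..10: none
  a=11: (11, -6, 42), (11, 6, 42)  [2]
  a=12..13: none
  a=14: (14, -6, 33), (14, 6, 33)  [2]
  a=15..20: none
  a=21: (21, -6, 22), (21, 6, 22)  [2]
  a=22..24: none
Total reduced forms: 1 + 1 + 1 + 1 + 2 + 2 + 2 + 2 = 12
h = 12

12


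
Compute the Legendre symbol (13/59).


p = 59 is prime, so compute (13/59) with the reciprocity algorithm (Jacobi-symbol steps: pull out 2s via (2/n), flip via reciprocity, reduce):
  reciprocity: (13/59) -> +(59/13)
  reduce: (7/13)
  reciprocity: (7/13) -> +(13/7)
  reduce: (6/7)
  pull out 2: (2/7) = +1  (since 7 mod 8 = 7)
  reciprocity: (3/7) -> -(7/3)
  reduce: (1/3)
  (1/3) = 1
Product of signs = -1
(13/59) = -1

-1


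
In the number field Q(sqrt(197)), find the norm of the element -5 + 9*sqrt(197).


N(a + b*sqrt(d)) = a^2 - d*b^2
= (-5)^2 - (197)*(9)^2
= 25 - 15957
= -15932

-15932


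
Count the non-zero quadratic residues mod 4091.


For prime p, the number of non-zero quadratic residues is (p-1)/2.
= (4091-1)/2
= 2045

2045


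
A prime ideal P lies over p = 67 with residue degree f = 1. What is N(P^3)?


N(P^a) = p^(a*f)
= 67^(3*1)
= 67^3
= 300763

300763


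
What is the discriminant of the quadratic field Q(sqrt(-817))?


For K = Q(sqrt(d)) with d squarefree: disc(K) = d if d = 1 mod 4, and disc(K) = 4d if d = 2 or 3 mod 4.
Here d = -817, and d mod 4 = 3.
d = 3 mod 4, not 1 (O_K = Z[sqrt(d)]), so disc(K) = 4d = 4 * (-817) = -3268

-3268


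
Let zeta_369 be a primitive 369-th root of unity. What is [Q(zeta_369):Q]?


The degree equals Euler's totient phi(369).
369 = 3^2 * 41
phi(369) = 240

240


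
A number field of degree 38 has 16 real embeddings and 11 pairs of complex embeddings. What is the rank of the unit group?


By Dirichlet's unit theorem:
rank = r1 + r2 - 1
= 16 + 11 - 1
= 26

26


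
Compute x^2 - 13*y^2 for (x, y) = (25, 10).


x^2 - d*y^2
= 25^2 - 13*10^2
= 625 - 1300
= -675

-675


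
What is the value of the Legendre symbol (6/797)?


p = 797 is prime, so compute (6/797) with the reciprocity algorithm (Jacobi-symbol steps: pull out 2s via (2/n), flip via reciprocity, reduce):
  pull out 2: (2/797) = -1  (since 797 mod 8 = 5)
  reciprocity: (3/797) -> +(797/3)
  reduce: (2/3)
  pull out 2: (2/3) = -1  (since 3 mod 8 = 3)
  (1/3) = 1
Product of signs = 1
(6/797) = 1

1


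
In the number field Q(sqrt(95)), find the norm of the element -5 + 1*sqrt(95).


N(a + b*sqrt(d)) = a^2 - d*b^2
= (-5)^2 - (95)*(1)^2
= 25 - 95
= -70

-70


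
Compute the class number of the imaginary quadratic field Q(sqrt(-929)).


K = Q(sqrt(-929)). d mod 4 = 3, so D = disc(K) = 4d = -3716
h(K) equals the number of primitive reduced positive-definite forms (a, b, c) = a*x^2 + b*x*y + c*y^2 with b^2 - 4ac = D,
where reduced means |b| <= a <= c, with b >= 0 whenever |b| = a or a = c, and primitive means gcd(a, b, c) = 1.
Reduced forces 3a^2 <= |D| = 3716, so 1 <= a <= 35; b must have the parity of D, and c = (b^2 - D)/(4a) must be an integer >= a.
Enumerate a = 1..35, b in [-a, a]:
  a=1: (1, 0, 929)  [1]
  a=2: (2, 2, 465)  [1]
  a=3: (3, -2, 310), (3, 2, 310)  [2]
  a=4: none
  a=5: (5, -2, 186), (5, 2, 186)  [2]
  a=6: (6, -2, 155), (6, 2, 155)  [2]
  a=7: (7, -6, 134), (7, 6, 134)  [2]
  a=8: none
  a=9: (9, -8, 105), (9, 8, 105)  [2]
  a=10: (10, -2, 93), (10, 2, 93)  [2]
  a=11..13: none
  a=14: (14, -6, 67), (14, 6, 67)  [2]
  a=15: (15, -8, 63), (15, -2, 62), (15, 2, 62), (15, 8, 63)  [4]
  a=16..17: none
  a=18: (18, -10, 53), (18, 10, 53)  [2]
  a=19..20: none
  a=21: (21, -20, 49), (21, -8, 45), (21, 8, 45), (21, 20, 49)  [4]
  a=22..24: none
  a=25: (25, -22, 42), (25, 22, 42)  [2]
  a=26: none
  a=27: (27, -8, 35), (27, 8, 35)  [2]
  a=28: none
  a=29: (29, -24, 37), (29, 24, 37)  [2]
  a=30: (30, -22, 35), (30, -2, 31), (30, 2, 31), (30, 22, 35)  [4]
  a=31..35: none
Total reduced forms: 1 + 1 + 2 + 2 + 2 + 2 + 2 + 2 + 2 + 4 + 2 + 4 + 2 + 2 + 2 + 4 = 36
h = 36

36


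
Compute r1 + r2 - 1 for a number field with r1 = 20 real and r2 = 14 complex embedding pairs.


By Dirichlet's unit theorem:
rank = r1 + r2 - 1
= 20 + 14 - 1
= 33

33


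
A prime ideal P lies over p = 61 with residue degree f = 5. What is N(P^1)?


N(P^a) = p^(a*f)
= 61^(1*5)
= 61^5
= 844596301

844596301


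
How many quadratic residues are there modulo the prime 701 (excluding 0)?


For prime p, the number of non-zero quadratic residues is (p-1)/2.
= (701-1)/2
= 350

350


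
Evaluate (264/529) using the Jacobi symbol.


Compute (264/529) via quadratic reciprocity:
  pull out 2: (2/529) = +1  (since 529 mod 8 = 1)
  pull out 2: (2/529) = +1  (since 529 mod 8 = 1)
  pull out 2: (2/529) = +1  (since 529 mod 8 = 1)
  reciprocity: (33/529) -> +(529/33)
  reduce: (1/33)
  (1/33) = 1
Product of signs = 1

1


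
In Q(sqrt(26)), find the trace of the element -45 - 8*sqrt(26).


Tr(a + b*sqrt(d)) = (a + b*sqrt(d)) + (a - b*sqrt(d)) = 2a
= 2 * (-45)
= -90

-90


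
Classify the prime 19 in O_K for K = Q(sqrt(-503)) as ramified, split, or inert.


K = Q(sqrt(-503)). Since d mod 4 = 1, disc(K) = -503.
Check p | disc: -503 mod 19 = 10.
p does not divide disc. Compute Legendre symbol (d/p):
10^((19-1)/2) mod 19 = -1
(d/p) = -1, so p is inert: (p) stays prime with e=1, f=2, g=1.
Therefore p is inert.

inert


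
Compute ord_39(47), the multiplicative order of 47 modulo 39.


We want ord_39(47), the smallest k >= 1 with 47^k = 1 mod 39.
n = 39 = 3 * 13, phi(39) = 24; the order divides phi(n).
Divisors of 24: 1, 2, 3, 4, 6, 8, 12, 24
Repeated squaring mod 39: 47^1 = 8, 47^2 = 25, 47^4 = 1, 47^8 = 1, 47^16 = 1
Test divisors in increasing order:
  k=1: 47^1 = 8 mod 39
  k=2: 47^2 = 25 mod 39
  k=3: 47^3 = 25 * 8 = 5 mod 39
  k=4: 47^4 = 1 mod 39  <- first divisor giving 1
Order = 4

4


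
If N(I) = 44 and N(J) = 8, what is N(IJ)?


N(IJ) = N(I) * N(J)
= 44 * 8
= 352

352


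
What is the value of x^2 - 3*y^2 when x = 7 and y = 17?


x^2 - d*y^2
= 7^2 - 3*17^2
= 49 - 867
= -818

-818


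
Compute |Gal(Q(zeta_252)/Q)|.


|Gal(Q(zeta_252)/Q)| = phi(252)
= 72

72


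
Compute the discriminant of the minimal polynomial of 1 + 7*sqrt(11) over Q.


The element 1 + 7*sqrt(11) has minimal polynomial:
x^2 - 2*x - 538
Discriminant = (-2)^2 - 4*(-538)
= 4 + 2152
= 2156

2156


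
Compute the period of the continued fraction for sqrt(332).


Run the CF algorithm for sqrt(332).
a_0 = floor(sqrt(332)) = 18; set m_0=0, q_0=1.
Recurrence: m' = q*a - m,  q' = (d - m'^2)/q,  a' = floor((a_0 + m')/q').
  step 1: m=18, q=8, a=4
  step 2: m=14, q=17, a=1
  step 3: m=3, q=19, a=1
  step 4: m=16, q=4, a=8
  step 5: m=16, q=19, a=1
  step 6: m=3, q=17, a=1
  step 7: m=14, q=8, a=4
  step 8: m=18, q=1, a=36
a_8 = 2*a_0 = 36, so the period closes here.
sqrt(332) = [18; 4, 1, 1, 8, 1, 1, 4, 36]
Period length = 8

8


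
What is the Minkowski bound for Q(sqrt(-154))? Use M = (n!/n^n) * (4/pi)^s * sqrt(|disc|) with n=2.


d = -154, d mod 4 = 2, so disc(K) = 4d = -616; |disc(K)| = 616
Imaginary quadratic field, so n = 2, s = r2 = 1, r1 = 0
M = (n!/n^n) * (4/pi)^s * sqrt(|disc(K)|) = (2!/2^2) * (4/pi)^1 * sqrt(616)
= 0.5 * 1.273240 * 24.819347
= 15.8005

15.8005


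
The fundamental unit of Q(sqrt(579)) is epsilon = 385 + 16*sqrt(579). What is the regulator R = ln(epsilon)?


epsilon = 385 + 16*sqrt(579)
= 769.9987
R = ln(769.9987)
= 6.6464

6.6464


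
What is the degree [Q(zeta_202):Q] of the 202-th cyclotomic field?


The degree equals Euler's totient phi(202).
202 = 2 * 101
phi(202) = 100

100


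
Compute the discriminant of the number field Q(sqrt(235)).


For K = Q(sqrt(d)) with d squarefree: disc(K) = d if d = 1 mod 4, and disc(K) = 4d if d = 2 or 3 mod 4.
Here d = 235, and d mod 4 = 3.
d = 3 mod 4, not 1 (O_K = Z[sqrt(d)]), so disc(K) = 4d = 4 * (235) = 940

940


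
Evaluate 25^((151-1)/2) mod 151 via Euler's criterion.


p = 151 is prime and the exponent is (p-1)/2 = 75, so by Euler's criterion 25^75 = (25/151) = +1 or -1 mod 151.
Compute by square-and-multiply:
  75 = 64 + 8 + 2 + 1 (binary 1001011)
  Repeated squaring mod 151: 25^1 = 25, 25^2 = 21, 25^4 = 139, 25^8 = 144, 25^16 = 49, 25^32 = 136, 25^64 = 74
  25^75 = 25^64 * 25^8 * 25^2 * 25^1 = 74 * 144 * 21 * 25 mod 151
    74 * 144 = 10656 = 86 mod 151
    86 * 21 = 1806 = 145 mod 151
    145 * 25 = 3625 = 1 mod 151
  25^75 = 1 mod 151
Result 1: 25 is a quadratic residue mod 151.
25^75 mod 151 = 1

1


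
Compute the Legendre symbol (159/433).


p = 433 is prime, so compute (159/433) with the reciprocity algorithm (Jacobi-symbol steps: pull out 2s via (2/n), flip via reciprocity, reduce):
  reciprocity: (159/433) -> +(433/159)
  reduce: (115/159)
  reciprocity: (115/159) -> -(159/115)
  reduce: (44/115)
  pull out 2: (2/115) = -1  (since 115 mod 8 = 3)
  pull out 2: (2/115) = -1  (since 115 mod 8 = 3)
  reciprocity: (11/115) -> -(115/11)
  reduce: (5/11)
  reciprocity: (5/11) -> +(11/5)
  reduce: (1/5)
  (1/5) = 1
Product of signs = 1
(159/433) = 1

1


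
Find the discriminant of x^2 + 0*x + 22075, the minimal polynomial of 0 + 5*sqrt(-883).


The element 0 + 5*sqrt(-883) has minimal polynomial:
x^2 + 0*x + 22075
Discriminant = (0)^2 - 4*(22075)
= 0 - 88300
= -88300

-88300


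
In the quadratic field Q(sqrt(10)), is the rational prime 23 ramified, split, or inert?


K = Q(sqrt(10)). Since d mod 4 = 2, disc(K) = 40.
Check p | disc: 40 mod 23 = 17.
p does not divide disc. Compute Legendre symbol (d/p):
10^((23-1)/2) mod 23 = -1
(d/p) = -1, so p is inert: (p) stays prime with e=1, f=2, g=1.
Therefore p is inert.

inert


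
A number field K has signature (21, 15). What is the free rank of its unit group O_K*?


By Dirichlet's unit theorem:
rank = r1 + r2 - 1
= 21 + 15 - 1
= 35

35


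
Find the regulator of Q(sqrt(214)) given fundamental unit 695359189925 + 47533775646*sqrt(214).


epsilon = 695359189925 + 47533775646*sqrt(214)
= 1.3907e+12
R = ln(1.3907e+12)
= 27.9608

27.9608


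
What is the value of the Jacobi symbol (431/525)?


Compute (431/525) via quadratic reciprocity:
  reciprocity: (431/525) -> +(525/431)
  reduce: (94/431)
  pull out 2: (2/431) = +1  (since 431 mod 8 = 7)
  reciprocity: (47/431) -> -(431/47)
  reduce: (8/47)
  pull out 2: (2/47) = +1  (since 47 mod 8 = 7)
  pull out 2: (2/47) = +1  (since 47 mod 8 = 7)
  pull out 2: (2/47) = +1  (since 47 mod 8 = 7)
  (1/47) = 1
Product of signs = -1

-1
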